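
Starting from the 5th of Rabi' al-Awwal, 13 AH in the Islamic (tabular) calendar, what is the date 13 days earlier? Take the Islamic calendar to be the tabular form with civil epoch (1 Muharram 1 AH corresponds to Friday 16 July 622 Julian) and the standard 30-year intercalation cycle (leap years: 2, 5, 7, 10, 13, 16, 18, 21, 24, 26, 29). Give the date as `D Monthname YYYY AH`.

The starting date is JDN 1952755; 1952755 − 13 = 1952742.
JDN 1952742 corresponds to 21 Safar 13 AH.

21 Safar 13 AH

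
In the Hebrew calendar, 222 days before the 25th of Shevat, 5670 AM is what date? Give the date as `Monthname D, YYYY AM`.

JDN of the 25th of Shevat, 5670 AM = 2418707.
2418707 − 222 = 2418485.
JDN 2418485 in the Hebrew calendar is Tammuz 8, 5669 AM.

Tammuz 8, 5669 AM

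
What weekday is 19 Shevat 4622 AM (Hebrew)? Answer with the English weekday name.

In the proleptic Gregorian calendar this is 27 January 862 (JDN 2035926).
2035926 ≡ 4 (mod 7); counting from Monday = 0 gives Friday.

Friday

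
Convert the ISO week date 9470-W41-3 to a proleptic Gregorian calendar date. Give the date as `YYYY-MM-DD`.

9470-10-12

ISO week 1 of 9470 is the week containing the first Thursday of 9470.
Week 41, day 3 (Wednesday) lands on 9470-10-12.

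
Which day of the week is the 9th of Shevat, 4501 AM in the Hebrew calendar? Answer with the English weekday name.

Sunday

Equivalently 5 January 741 Gregorian, JDN 1991709.
Since JDN mod 7 = 6 (0 = Monday), the day is Sunday.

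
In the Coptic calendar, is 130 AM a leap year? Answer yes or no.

no

130 mod 4 = 2; in the Coptic calendar a year is leap when year mod 4 = 3, so it is a common year.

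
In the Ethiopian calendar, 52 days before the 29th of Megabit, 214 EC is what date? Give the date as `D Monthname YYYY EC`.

7 Yekatit 214 EC

Counting 52 days back from JDN 1802227 reaches JDN 1802175, which is 7 Yekatit 214 EC.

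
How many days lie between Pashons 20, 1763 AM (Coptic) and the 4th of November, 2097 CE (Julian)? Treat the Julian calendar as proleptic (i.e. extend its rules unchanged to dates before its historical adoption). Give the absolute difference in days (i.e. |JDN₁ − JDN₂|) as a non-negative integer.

JDN of the first date = 2468859.
JDN of the second date = 2487295.
|2487295 − 2468859| = 18436.

18436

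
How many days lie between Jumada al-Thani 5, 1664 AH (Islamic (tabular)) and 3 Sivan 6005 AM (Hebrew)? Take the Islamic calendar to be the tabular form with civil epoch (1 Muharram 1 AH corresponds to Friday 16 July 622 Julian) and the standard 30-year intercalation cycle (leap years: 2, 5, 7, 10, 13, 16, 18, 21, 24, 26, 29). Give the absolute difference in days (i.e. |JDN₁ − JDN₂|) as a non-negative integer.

First date → JDN 2537904; second date → JDN 2541178.
The interval is |2537904 − 2541178| = 3274 days.

3274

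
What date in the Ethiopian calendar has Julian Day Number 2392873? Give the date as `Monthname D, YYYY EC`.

Ginbot 6, 1831 EC

JDN 2392873 is 13 May 1839 in the Gregorian calendar.
In the Ethiopian calendar that day is Ginbot 6, 1831 EC.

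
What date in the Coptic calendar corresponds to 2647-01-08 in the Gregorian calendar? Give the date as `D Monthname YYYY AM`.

25 Koiak 2363 AM

Both dates share Julian Day Number 2687864; in the Coptic calendar that is 25 Koiak 2363 AM.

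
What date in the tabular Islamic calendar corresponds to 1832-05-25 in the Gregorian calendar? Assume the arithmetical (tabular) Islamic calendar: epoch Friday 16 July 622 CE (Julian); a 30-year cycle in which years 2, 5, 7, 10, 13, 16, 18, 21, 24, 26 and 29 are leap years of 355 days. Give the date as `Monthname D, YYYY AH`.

Dhu al-Hijjah 24, 1247 AH

Julian Day Number of the source date = 2390329.
Converting JDN 2390329 to the tabular Islamic calendar gives 24 Dhu al-Hijjah 1247 AH.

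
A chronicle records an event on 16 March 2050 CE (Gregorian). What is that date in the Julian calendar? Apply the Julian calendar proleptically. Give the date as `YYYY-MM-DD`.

2050-03-03

The Julian–Gregorian offset here is 13 days (Julian trailing).
16 March 2050 Gregorian − 13 days → 3 March 2050 Julian.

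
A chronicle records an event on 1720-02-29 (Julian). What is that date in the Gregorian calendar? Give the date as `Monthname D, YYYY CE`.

March 11, 1720 CE

The Julian–Gregorian offset here is 11 days (Julian trailing).
29 February 1720 Julian + 11 days → 11 March 1720 Gregorian.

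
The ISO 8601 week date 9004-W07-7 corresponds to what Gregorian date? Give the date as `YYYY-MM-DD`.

ISO week 1 of 9004 is the week containing the first Thursday of 9004.
Week 7, day 7 (Sunday) lands on 9004-02-19.

9004-02-19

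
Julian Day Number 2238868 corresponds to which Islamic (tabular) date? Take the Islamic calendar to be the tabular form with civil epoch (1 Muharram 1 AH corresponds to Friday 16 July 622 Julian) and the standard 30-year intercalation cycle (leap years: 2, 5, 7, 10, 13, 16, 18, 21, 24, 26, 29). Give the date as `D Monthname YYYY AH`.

26 Rajab 820 AH

JDN 2238868 is 17 September 1417 in the proleptic Gregorian calendar.
In the tabular Islamic calendar that day is 26 Rajab 820 AH.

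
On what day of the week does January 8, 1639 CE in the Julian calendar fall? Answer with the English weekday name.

This is JDN 2319710 (18 January 1639 Gregorian).
JDN 2319710 mod 7 = 1, and JDN 0 was a Monday, so this is a Tuesday.

Tuesday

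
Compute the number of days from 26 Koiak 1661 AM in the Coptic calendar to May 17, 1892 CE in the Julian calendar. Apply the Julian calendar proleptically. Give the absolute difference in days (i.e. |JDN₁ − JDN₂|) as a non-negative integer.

First date → JDN 2431460; second date → JDN 2412248.
The interval is |2431460 − 2412248| = 19212 days.

19212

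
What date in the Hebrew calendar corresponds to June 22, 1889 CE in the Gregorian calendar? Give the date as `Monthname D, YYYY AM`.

Both dates share Julian Day Number 2411176; in the Hebrew calendar that is 23 Sivan 5649 AM.

Sivan 23, 5649 AM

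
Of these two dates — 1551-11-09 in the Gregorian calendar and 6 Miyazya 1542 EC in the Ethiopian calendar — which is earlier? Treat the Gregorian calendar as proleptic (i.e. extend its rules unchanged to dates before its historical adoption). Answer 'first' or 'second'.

second

First date → JDN 2287863; second date → JDN 2287286.
JDN 2287286 < JDN 2287863, so the second date is earlier.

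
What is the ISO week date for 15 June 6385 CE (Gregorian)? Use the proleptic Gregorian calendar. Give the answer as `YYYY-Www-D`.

6385-W24-6

The weekday is Saturday (ISO weekday 6).
That Saturday belongs to ISO week 24 of ISO year 6385.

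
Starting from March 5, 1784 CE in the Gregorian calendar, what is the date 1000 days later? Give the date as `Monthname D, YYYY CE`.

Counting 1000 days forward from JDN 2372717 reaches JDN 2373717, which is November 30, 1786 CE.

November 30, 1786 CE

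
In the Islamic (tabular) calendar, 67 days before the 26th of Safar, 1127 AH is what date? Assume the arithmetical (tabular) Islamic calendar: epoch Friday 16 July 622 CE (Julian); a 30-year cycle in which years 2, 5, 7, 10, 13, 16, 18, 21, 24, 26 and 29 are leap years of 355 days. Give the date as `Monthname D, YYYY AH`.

Counting 67 days back from JDN 2347512 reaches JDN 2347445, which is Dhu al-Hijjah 19, 1126 AH.

Dhu al-Hijjah 19, 1126 AH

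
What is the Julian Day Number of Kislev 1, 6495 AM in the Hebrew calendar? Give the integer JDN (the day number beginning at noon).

Equivalently 19 November 2734 (Gregorian).
JDN 2451545 is 1 January 2000 CE (Gregorian); the target day is +268410 days from there, so JDN = 2719955.

2719955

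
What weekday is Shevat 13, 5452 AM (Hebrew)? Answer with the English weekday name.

Thursday

Equivalently 31 January 1692 Gregorian, JDN 2339081.
JDN 2339081 mod 7 = 3, and JDN 0 was a Monday, so this is a Thursday.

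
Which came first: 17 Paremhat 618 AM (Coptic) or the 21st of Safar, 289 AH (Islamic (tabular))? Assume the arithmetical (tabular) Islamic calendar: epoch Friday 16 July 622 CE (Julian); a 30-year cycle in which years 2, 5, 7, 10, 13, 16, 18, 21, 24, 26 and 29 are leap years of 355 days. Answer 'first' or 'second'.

First date → JDN 2050585; second date → JDN 2050548.
JDN 2050548 < JDN 2050585, so the second date is earlier.

second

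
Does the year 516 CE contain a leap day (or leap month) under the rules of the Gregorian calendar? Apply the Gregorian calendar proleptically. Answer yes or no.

516 is divisible by 4 and not by 100, so it is a leap year.

yes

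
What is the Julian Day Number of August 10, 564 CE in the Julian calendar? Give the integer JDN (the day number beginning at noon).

Equivalently 12 August 564 (proleptic Gregorian).
JDN 2400001 is 17 November 1858 CE (Gregorian), MJD 0; the target day is −472720 days from there, so JDN = 1927281.

1927281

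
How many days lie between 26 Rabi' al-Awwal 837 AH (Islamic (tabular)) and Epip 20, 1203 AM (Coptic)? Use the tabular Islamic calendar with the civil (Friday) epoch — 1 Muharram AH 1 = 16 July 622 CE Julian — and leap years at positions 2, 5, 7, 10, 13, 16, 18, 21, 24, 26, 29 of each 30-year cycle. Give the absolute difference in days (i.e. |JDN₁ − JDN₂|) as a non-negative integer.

19604

JDN of the first date = 2244775.
JDN of the second date = 2264379.
|2264379 − 2244775| = 19604.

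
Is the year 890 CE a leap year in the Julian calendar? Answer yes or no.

890 mod 4 = 2, so it is a common year in the Julian calendar.

no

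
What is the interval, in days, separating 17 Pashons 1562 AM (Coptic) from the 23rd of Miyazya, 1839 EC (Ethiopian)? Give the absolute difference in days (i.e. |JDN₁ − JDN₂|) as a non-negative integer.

341

JDN of the first date = 2395441.
JDN of the second date = 2395782.
|2395782 − 2395441| = 341.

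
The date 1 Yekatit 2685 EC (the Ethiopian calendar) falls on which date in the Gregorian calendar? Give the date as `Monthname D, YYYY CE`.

Julian Day Number of the source date = 2704702.
Converting JDN 2704702 to the Gregorian calendar gives 13 February 2693 CE.

February 13, 2693 CE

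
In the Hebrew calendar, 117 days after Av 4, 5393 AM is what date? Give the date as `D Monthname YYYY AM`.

3 Kislev 5394 AM

Counting 117 days forward from JDN 2317693 reaches JDN 2317810, which is 3 Kislev 5394 AM.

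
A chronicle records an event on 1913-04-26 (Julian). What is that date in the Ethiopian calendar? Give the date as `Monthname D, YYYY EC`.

Julian Day Number of the source date = 2419897.
Converting JDN 2419897 to the Ethiopian calendar gives 1 Ginbot 1905 EC.

Ginbot 1, 1905 EC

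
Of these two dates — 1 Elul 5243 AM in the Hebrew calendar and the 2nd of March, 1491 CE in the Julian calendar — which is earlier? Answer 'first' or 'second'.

Converting both to JDN: 2262939 vs 2265706; the smaller is the first.

first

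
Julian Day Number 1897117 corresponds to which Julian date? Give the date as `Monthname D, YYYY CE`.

January 9, 482 CE

The proleptic Gregorian equivalent of JDN 1897117 is 10 January 482.
In the Julian calendar that day is January 9, 482 CE.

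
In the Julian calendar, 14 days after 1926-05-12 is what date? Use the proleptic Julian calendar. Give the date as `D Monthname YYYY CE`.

26 May 1926 CE

Counting 14 days forward from JDN 2424661 reaches JDN 2424675, which is 26 May 1926 CE.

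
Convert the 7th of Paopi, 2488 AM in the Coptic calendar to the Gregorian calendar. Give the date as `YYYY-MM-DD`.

2771-10-24

Both dates share Julian Day Number 2733443; in the Gregorian calendar that is 24 October 2771 CE.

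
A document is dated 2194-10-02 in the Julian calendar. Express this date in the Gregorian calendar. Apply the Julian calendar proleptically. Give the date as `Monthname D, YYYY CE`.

October 16, 2194 CE

The Julian–Gregorian offset here is 14 days (Julian trailing).
2 October 2194 Julian + 14 days → 16 October 2194 Gregorian.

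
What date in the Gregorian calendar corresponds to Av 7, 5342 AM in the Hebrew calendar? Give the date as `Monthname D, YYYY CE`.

Both dates share Julian Day Number 2299090; in the Gregorian calendar that is 5 August 1582 CE.

August 5, 1582 CE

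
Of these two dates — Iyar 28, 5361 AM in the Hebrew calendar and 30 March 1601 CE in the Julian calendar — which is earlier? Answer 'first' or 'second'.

First date → JDN 2305963; second date → JDN 2305912.
JDN 2305912 < JDN 2305963, so the second date is earlier.

second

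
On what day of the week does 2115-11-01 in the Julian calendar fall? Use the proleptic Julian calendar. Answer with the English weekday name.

Friday

Equivalently 15 November 2115 Gregorian, JDN 2493866.
JDN 2493866 mod 7 = 4, and JDN 0 was a Monday, so this is a Friday.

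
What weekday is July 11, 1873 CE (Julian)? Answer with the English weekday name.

Wednesday

Equivalently 23 July 1873 Gregorian, JDN 2405363.
2405363 ≡ 2 (mod 7); counting from Monday = 0 gives Wednesday.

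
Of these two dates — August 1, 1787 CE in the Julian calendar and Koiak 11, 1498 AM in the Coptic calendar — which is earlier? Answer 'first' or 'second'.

First date → JDN 2373972; second date → JDN 2371909.
JDN 2371909 < JDN 2373972, so the second date is earlier.

second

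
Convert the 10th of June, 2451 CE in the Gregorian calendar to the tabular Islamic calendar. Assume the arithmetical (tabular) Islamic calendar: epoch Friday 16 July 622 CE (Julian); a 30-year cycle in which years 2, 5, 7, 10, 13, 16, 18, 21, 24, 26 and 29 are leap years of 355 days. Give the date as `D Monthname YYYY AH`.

10 Muharram 1886 AH

Julian Day Number of the source date = 2616430.
Converting JDN 2616430 to the tabular Islamic calendar gives 10 Muharram 1886 AH.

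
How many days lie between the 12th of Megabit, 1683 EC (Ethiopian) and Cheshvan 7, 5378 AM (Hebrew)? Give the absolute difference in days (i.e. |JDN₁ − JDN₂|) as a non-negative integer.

JDN of the first date = 2338762.
JDN of the second date = 2311966.
|2311966 − 2338762| = 26796.

26796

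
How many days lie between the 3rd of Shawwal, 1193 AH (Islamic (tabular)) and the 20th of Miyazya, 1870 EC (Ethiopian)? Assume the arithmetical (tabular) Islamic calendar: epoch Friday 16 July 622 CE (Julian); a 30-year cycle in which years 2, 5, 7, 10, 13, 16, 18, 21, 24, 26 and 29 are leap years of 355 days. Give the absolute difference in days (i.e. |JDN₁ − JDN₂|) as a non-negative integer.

35989

First date → JDN 2371113; second date → JDN 2407102.
The interval is |2371113 − 2407102| = 35989 days.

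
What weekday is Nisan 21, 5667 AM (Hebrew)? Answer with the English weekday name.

Friday

In the Gregorian calendar this is 5 April 1907 (JDN 2417671).
Since JDN mod 7 = 4 (0 = Monday), the day is Friday.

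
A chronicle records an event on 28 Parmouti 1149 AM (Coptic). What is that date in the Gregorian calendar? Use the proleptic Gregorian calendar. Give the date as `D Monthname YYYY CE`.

Both dates share Julian Day Number 2244574; in the Gregorian calendar that is 2 May 1433 CE.

2 May 1433 CE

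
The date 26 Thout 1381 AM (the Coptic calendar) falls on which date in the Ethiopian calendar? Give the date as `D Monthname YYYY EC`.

26 Meskerem 1657 EC

Julian Day Number of the source date = 2329100.
Converting JDN 2329100 to the Ethiopian calendar gives 26 Meskerem 1657 EC.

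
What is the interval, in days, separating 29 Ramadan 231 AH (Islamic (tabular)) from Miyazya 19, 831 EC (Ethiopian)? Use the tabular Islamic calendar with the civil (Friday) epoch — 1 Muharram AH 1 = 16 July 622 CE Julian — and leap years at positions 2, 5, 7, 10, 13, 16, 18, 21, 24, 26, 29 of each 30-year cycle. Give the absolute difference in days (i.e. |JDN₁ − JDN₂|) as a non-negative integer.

First date → JDN 2030208; second date → JDN 2027606.
The interval is |2030208 − 2027606| = 2602 days.

2602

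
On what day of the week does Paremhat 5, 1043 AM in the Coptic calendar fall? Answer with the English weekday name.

Sunday

This is JDN 2205804 (9 March 1327 Gregorian).
2205804 ≡ 6 (mod 7); counting from Monday = 0 gives Sunday.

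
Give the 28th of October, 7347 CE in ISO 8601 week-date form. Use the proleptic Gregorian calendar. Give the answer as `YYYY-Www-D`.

The weekday is Saturday (ISO weekday 6).
That Saturday belongs to ISO week 43 of ISO year 7347.

7347-W43-6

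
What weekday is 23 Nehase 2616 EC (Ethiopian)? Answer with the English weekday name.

This is JDN 2679702 (3 September 2624 Gregorian).
Since JDN mod 7 = 4 (0 = Monday), the day is Friday.

Friday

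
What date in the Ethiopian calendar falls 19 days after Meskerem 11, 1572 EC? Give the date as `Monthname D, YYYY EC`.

Meskerem 30, 1572 EC

JDN of Meskerem 11, 1572 EC = 2298039.
2298039 + 19 = 2298058.
JDN 2298058 in the Ethiopian calendar is Meskerem 30, 1572 EC.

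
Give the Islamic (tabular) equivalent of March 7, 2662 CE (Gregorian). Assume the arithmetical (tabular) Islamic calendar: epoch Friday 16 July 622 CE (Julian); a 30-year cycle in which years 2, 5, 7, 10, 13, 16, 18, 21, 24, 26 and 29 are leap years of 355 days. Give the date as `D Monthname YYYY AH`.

24 Rabi' al-Awwal 2103 AH

Both dates share Julian Day Number 2693401; in the tabular Islamic calendar that is 24 Rabi' al-Awwal 2103 AH.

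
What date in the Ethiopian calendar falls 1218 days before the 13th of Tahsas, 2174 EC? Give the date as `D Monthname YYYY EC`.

16 Nehase 2170 EC

Counting 1218 days back from JDN 2518011 reaches JDN 2516793, which is 16 Nehase 2170 EC.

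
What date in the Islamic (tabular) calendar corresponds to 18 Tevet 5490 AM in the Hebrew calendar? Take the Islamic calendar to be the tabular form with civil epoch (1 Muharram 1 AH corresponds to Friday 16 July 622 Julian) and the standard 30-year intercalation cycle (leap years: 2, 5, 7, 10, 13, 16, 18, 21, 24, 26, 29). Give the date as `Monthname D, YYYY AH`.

Jumada al-Thani 17, 1142 AH

The source date corresponds to 7 January 1730 in the Gregorian calendar (JDN 2352936).
That day falls on 17 Jumada al-Thani 1142 AH in the tabular Islamic calendar.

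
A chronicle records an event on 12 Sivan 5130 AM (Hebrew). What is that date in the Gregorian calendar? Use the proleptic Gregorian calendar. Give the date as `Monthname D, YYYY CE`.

Both dates share Julian Day Number 2221607; in the Gregorian calendar that is 14 June 1370 CE.

June 14, 1370 CE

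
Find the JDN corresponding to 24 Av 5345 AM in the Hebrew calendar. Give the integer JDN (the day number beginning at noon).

2300200

In the Gregorian calendar the same day is 19 August 1585.
JDN 2451545 is 1 January 2000 CE (Gregorian); the target day is −151345 days from there, so JDN = 2300200.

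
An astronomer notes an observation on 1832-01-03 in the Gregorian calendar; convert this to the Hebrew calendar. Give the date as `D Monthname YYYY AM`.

1 Shevat 5592 AM

Julian Day Number of the source date = 2390186.
Converting JDN 2390186 to the Hebrew calendar gives 1 Shevat 5592 AM.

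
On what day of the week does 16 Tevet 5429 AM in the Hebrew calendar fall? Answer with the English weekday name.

This is JDN 2330639 (20 December 1668 Gregorian).
JDN 2330639 mod 7 = 3, and JDN 0 was a Monday, so this is a Thursday.

Thursday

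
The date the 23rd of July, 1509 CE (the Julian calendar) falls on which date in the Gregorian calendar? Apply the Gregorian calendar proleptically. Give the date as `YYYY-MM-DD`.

At this point the Julian calendar is 10 days behind the Gregorian.
23 July 1509 Julian + 10 days → 2 August 1509 Gregorian.

1509-08-02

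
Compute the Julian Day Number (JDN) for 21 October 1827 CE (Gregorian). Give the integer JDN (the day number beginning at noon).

2388651

JDN 2299161 is 15 October 1582 CE (Gregorian); the target day is +89490 days from there, so JDN = 2388651.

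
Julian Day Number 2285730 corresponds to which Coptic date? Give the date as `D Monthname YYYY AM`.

1 Tobi 1262 AM

The proleptic Gregorian equivalent of JDN 2285730 is 6 January 1546.
In the Coptic calendar that day is 1 Tobi 1262 AM.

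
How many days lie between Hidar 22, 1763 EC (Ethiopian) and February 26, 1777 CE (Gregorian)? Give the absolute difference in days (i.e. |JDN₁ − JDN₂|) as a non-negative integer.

2281

First date → JDN 2367872; second date → JDN 2370153.
The interval is |2367872 − 2370153| = 2281 days.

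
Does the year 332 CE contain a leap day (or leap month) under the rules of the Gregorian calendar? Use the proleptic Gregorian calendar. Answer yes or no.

332 is divisible by 4 and not by 100, so it is a leap year.

yes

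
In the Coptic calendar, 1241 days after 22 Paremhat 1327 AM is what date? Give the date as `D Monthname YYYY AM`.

The starting date is JDN 2309552; 2309552 + 1241 = 2310793.
JDN 2310793 corresponds to 17 Mesori 1330 AM.

17 Mesori 1330 AM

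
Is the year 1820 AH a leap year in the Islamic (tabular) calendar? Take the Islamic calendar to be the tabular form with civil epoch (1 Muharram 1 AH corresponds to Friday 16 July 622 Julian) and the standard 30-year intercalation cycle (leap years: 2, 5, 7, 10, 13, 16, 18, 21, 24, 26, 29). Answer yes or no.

Year 1820 AH is year 20 of its 30-year cycle; leap positions are 2, 5, 7, 10, 13, 16, 18, 21, 24, 26, 29, so it is a common year (354 days).

no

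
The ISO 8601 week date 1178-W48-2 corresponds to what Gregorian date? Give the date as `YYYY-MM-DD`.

ISO week 1 of 1178 is the week containing the first Thursday of 1178.
Week 48, day 2 (Tuesday) lands on 1178-11-28.

1178-11-28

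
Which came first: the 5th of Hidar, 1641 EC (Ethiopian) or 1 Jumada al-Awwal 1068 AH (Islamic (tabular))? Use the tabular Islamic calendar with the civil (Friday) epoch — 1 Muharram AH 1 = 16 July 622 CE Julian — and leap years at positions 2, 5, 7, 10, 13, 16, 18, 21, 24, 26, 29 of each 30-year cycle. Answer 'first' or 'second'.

first

The two dates have Julian Day Numbers 2323295 and 2326667 respectively.
Since 2323295 < 2326667, the first date comes first.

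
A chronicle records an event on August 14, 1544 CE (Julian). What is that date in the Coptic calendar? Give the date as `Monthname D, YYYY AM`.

Julian Day Number of the source date = 2285230.
Converting JDN 2285230 to the Coptic calendar gives 21 Mesori 1260 AM.

Mesori 21, 1260 AM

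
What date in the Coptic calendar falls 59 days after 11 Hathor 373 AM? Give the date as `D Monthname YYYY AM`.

10 Tobi 373 AM

JDN of 11 Hathor 373 AM = 1960973.
1960973 + 59 = 1961032.
JDN 1961032 in the Coptic calendar is 10 Tobi 373 AM.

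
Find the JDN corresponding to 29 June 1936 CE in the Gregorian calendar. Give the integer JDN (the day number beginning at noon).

2428349

JDN 2451545 is 1 January 2000 CE (Gregorian); the target day is −23196 days from there, so JDN = 2428349.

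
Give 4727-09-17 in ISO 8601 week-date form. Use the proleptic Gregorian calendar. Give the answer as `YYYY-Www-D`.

4727-W37-6

The weekday is Saturday (ISO weekday 6).
That Saturday belongs to ISO week 37 of ISO year 4727.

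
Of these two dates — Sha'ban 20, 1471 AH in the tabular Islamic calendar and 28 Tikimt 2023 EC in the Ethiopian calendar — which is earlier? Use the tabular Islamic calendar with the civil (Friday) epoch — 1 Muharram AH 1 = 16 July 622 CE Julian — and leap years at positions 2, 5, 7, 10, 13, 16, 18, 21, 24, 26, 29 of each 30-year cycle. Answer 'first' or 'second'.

second

Converting both to JDN: 2469585 vs 2462813; the smaller is the second.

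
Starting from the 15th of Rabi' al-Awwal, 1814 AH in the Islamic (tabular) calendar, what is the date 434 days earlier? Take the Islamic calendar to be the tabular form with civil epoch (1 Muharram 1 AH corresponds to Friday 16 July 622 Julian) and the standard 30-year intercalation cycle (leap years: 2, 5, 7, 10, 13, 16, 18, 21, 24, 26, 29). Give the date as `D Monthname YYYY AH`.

24 Dhu al-Hijjah 1812 AH

JDN of the 15th of Rabi' al-Awwal, 1814 AH = 2590980.
2590980 − 434 = 2590546.
JDN 2590546 in the tabular Islamic calendar is 24 Dhu al-Hijjah 1812 AH.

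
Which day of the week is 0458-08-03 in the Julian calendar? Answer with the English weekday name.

In the proleptic Gregorian calendar this is 4 August 458 (JDN 1888557).
JDN 1888557 mod 7 = 6, and JDN 0 was a Monday, so this is a Sunday.

Sunday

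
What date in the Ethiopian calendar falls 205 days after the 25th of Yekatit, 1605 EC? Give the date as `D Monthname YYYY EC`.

Counting 205 days forward from JDN 2310256 reaches JDN 2310461, which is 15 Meskerem 1606 EC.

15 Meskerem 1606 EC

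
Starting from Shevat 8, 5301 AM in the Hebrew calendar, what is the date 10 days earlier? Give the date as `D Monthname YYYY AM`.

27 Tevet 5301 AM

JDN of Shevat 8, 5301 AM = 2283914.
2283914 − 10 = 2283904.
JDN 2283904 in the Hebrew calendar is 27 Tevet 5301 AM.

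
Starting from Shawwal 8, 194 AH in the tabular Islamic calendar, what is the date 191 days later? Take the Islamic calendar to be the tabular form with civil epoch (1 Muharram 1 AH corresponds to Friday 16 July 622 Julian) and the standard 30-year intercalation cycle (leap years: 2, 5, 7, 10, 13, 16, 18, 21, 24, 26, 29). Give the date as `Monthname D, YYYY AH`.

The starting date is JDN 2017106; 2017106 + 191 = 2017297.
JDN 2017297 corresponds to Rabi' al-Thani 22, 195 AH.

Rabi' al-Thani 22, 195 AH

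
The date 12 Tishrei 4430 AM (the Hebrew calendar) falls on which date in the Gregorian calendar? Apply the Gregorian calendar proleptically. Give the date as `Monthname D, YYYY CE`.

September 15, 669 CE

Both dates share Julian Day Number 1965665; in the Gregorian calendar that is 15 September 669 CE.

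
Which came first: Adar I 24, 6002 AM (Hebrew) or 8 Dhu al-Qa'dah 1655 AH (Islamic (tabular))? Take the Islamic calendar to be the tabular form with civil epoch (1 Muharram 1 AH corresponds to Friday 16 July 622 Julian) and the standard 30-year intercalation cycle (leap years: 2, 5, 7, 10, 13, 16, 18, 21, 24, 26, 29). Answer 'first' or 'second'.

second

First date → JDN 2539989; second date → JDN 2534864.
JDN 2534864 < JDN 2539989, so the second date is earlier.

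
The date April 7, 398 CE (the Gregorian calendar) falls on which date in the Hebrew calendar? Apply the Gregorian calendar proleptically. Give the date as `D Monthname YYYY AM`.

2 Iyar 4158 AM

Both dates share Julian Day Number 1866523; in the Hebrew calendar that is 2 Iyar 4158 AM.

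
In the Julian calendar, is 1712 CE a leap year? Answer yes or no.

yes

1712 mod 4 = 0, so it is a leap year in the Julian calendar.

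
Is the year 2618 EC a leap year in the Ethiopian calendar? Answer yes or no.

2618 mod 4 = 2; in the Ethiopian calendar a year is leap when year mod 4 = 3, so it is a common year.

no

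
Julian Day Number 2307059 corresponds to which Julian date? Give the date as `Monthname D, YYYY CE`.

JDN 2307059 is 30 May 1604 in the Gregorian calendar.
In the Julian calendar that day is May 20, 1604 CE.

May 20, 1604 CE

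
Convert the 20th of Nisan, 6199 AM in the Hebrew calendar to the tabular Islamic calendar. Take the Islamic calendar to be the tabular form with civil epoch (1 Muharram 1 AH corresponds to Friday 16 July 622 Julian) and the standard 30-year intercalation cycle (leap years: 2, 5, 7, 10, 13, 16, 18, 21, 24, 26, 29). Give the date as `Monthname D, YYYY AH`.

The source date corresponds to 5 April 2439 in the Gregorian calendar (JDN 2611981).
That day falls on 20 Jumada al-Thani 1873 AH in the tabular Islamic calendar.

Jumada al-Thani 20, 1873 AH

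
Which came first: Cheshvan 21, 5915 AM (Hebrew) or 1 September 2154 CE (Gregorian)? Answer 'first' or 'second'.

second

Converting both to JDN: 2508094 vs 2508036; the smaller is the second.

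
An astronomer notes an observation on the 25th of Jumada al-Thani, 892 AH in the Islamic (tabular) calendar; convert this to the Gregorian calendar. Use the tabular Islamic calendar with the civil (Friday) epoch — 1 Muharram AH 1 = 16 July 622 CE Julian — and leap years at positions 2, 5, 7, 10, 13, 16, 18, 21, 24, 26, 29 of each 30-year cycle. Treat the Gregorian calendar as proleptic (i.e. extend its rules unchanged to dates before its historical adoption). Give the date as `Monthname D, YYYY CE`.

June 27, 1487 CE

Both dates share Julian Day Number 2264353; in the Gregorian calendar that is 27 June 1487 CE.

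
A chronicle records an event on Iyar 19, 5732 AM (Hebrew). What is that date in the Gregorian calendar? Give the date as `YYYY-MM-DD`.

1972-05-03

Julian Day Number of the source date = 2441441.
Converting JDN 2441441 to the Gregorian calendar gives 3 May 1972 CE.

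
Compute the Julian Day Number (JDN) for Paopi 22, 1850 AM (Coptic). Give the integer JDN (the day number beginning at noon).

Equivalently 2 November 2133 (Gregorian).
JDN 2299161 is 15 October 1582 CE (Gregorian); the target day is +201267 days from there, so JDN = 2500428.

2500428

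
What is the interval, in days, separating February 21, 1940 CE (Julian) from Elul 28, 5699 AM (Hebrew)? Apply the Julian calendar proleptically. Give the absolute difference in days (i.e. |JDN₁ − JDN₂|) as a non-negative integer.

JDN of the first date = 2429694.
JDN of the second date = 2429519.
|2429519 − 2429694| = 175.

175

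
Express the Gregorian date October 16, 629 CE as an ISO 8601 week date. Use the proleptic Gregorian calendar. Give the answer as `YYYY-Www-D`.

0629-W42-5

The weekday is Friday (ISO weekday 5).
That Friday belongs to ISO week 42 of ISO year 629.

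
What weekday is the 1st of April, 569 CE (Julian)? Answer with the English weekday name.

This is JDN 1928976 (3 April 569 Gregorian).
JDN 1928976 mod 7 = 0, and JDN 0 was a Monday, so this is a Monday.

Monday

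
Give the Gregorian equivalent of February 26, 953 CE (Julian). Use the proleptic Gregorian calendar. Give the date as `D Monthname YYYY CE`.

3 March 953 CE

For dates in this range the Gregorian date is 5 days ahead of the Julian.
26 February 953 Julian + 5 days → 3 March 953 Gregorian.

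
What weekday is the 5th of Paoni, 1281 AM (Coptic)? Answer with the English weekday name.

Wednesday

This is JDN 2292824 (9 June 1565 Gregorian).
JDN 2292824 mod 7 = 2, and JDN 0 was a Monday, so this is a Wednesday.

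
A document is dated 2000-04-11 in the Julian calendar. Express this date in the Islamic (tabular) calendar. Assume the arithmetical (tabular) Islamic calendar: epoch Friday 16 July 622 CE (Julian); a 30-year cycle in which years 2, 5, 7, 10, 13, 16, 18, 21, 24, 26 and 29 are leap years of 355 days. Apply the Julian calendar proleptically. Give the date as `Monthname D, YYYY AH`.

Muharram 19, 1421 AH

The source date corresponds to 24 April 2000 in the Gregorian calendar (JDN 2451659).
That day falls on 19 Muharram 1421 AH in the tabular Islamic calendar.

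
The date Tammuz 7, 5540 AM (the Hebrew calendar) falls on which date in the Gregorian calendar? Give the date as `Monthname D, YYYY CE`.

July 10, 1780 CE

Both dates share Julian Day Number 2371383; in the Gregorian calendar that is 10 July 1780 CE.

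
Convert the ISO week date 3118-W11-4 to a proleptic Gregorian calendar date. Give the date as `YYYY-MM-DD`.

ISO week 1 of 3118 is the week containing the first Thursday of 3118.
Week 11, day 4 (Thursday) lands on 3118-03-14.

3118-03-14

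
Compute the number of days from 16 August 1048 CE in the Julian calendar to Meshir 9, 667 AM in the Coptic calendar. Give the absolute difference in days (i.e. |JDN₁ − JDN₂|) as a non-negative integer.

35624

First date → JDN 2104068; second date → JDN 2068444.
The interval is |2104068 − 2068444| = 35624 days.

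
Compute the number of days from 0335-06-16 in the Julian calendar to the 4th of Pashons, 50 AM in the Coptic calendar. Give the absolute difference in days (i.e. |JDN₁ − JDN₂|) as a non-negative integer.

413

JDN of the first date = 1843583.
JDN of the second date = 1843170.
|1843170 − 1843583| = 413.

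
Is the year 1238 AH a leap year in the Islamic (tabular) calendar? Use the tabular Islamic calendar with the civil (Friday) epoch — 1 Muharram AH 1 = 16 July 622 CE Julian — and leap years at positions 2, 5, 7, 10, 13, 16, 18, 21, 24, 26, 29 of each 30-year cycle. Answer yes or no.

Year 1238 AH is year 8 of its 30-year cycle; leap positions are 2, 5, 7, 10, 13, 16, 18, 21, 24, 26, 29, so it is a common year (354 days).

no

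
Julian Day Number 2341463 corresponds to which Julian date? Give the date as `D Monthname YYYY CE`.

30 July 1698 CE

The Gregorian equivalent of JDN 2341463 is 9 August 1698.
In the Julian calendar that day is 30 July 1698 CE.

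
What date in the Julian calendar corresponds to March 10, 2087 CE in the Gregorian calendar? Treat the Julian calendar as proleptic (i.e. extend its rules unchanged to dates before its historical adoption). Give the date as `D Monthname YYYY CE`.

At this point the Julian calendar is 13 days behind the Gregorian.
10 March 2087 Gregorian − 13 days → 25 February 2087 Julian.

25 February 2087 CE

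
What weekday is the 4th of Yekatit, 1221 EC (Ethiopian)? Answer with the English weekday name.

In the proleptic Gregorian calendar this is 5 February 1229 (JDN 2169979).
Since JDN mod 7 = 0 (0 = Monday), the day is Monday.

Monday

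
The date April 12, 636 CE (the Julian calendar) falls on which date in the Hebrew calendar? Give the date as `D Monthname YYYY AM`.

30 Nisan 4396 AM

Both dates share Julian Day Number 1953459; in the Hebrew calendar that is 30 Nisan 4396 AM.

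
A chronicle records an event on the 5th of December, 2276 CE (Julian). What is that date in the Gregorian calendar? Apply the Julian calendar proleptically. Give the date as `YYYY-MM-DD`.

2276-12-20

The Julian–Gregorian offset here is 15 days (Julian trailing).
5 December 2276 Julian + 15 days → 20 December 2276 Gregorian.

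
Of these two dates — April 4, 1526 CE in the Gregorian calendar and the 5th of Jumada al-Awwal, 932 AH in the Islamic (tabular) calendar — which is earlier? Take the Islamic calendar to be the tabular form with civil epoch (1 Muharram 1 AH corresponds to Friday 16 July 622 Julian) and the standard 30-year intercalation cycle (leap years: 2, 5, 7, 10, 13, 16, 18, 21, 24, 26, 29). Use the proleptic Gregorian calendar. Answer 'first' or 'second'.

second

The two dates have Julian Day Numbers 2278513 and 2278477 respectively.
Since 2278477 < 2278513, the second date comes first.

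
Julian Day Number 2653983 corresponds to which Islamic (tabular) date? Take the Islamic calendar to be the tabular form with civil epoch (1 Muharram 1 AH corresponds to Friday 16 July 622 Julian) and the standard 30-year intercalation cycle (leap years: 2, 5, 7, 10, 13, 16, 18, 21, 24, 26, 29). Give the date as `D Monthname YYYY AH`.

The Gregorian equivalent of JDN 2653983 is 4 April 2554.
In the tabular Islamic calendar that day is 29 Dhu al-Hijjah 1991 AH.

29 Dhu al-Hijjah 1991 AH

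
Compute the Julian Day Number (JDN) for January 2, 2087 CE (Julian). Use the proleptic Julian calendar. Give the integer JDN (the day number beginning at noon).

2483336

In the Gregorian calendar the same day is 15 January 2087.
JDN 2400001 is 17 November 1858 CE (Gregorian), MJD 0; the target day is +83335 days from there, so JDN = 2483336.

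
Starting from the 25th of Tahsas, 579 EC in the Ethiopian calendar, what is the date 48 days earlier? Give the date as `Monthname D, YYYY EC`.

Hidar 7, 579 EC

Counting 48 days back from JDN 1935449 reaches JDN 1935401, which is Hidar 7, 579 EC.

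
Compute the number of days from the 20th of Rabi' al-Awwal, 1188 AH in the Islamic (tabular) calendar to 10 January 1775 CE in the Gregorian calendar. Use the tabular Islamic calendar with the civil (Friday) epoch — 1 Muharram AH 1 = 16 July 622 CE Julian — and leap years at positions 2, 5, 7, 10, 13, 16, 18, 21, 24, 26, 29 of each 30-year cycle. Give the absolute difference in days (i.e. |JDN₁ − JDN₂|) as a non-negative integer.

JDN of the first date = 2369151.
JDN of the second date = 2369375.
|2369375 − 2369151| = 224.

224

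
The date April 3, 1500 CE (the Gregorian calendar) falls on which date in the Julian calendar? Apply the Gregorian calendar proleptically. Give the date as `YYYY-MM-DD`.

At this point the Julian calendar is 10 days behind the Gregorian.
3 April 1500 Gregorian − 10 days → 24 March 1500 Julian.

1500-03-24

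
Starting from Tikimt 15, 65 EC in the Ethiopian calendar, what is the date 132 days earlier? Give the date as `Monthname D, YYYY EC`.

Sene 8, 64 EC

JDN of Tikimt 15, 65 EC = 1747641.
1747641 − 132 = 1747509.
JDN 1747509 in the Ethiopian calendar is Sene 8, 64 EC.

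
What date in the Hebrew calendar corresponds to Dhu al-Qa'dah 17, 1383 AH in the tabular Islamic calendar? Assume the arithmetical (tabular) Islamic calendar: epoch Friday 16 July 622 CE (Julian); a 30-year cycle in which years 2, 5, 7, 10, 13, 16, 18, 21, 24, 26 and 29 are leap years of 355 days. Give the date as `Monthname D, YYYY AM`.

Nisan 18, 5724 AM

Both dates share Julian Day Number 2438486; in the Hebrew calendar that is 18 Nisan 5724 AM.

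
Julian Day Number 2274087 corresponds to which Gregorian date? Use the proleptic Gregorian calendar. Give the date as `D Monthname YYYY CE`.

20 February 1514 CE

Counting from JDN 2299161 = 15 Oct 1582 gives an offset of -25074 days.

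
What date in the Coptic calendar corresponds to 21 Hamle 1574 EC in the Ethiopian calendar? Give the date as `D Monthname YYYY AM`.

Both dates share Julian Day Number 2299079; in the Coptic calendar that is 21 Epip 1298 AM.

21 Epip 1298 AM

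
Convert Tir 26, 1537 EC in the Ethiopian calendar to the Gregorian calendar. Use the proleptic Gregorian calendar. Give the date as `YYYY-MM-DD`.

Julian Day Number of the source date = 2285390.
Converting JDN 2285390 to the Gregorian calendar gives 31 January 1545 CE.

1545-01-31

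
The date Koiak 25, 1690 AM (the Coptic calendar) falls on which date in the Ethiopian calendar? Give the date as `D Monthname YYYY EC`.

25 Tahsas 1966 EC

Julian Day Number of the source date = 2442051.
Converting JDN 2442051 to the Ethiopian calendar gives 25 Tahsas 1966 EC.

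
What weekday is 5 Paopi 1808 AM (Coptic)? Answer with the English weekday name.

Tuesday

This is JDN 2485071 (16 October 2091 Gregorian).
2485071 ≡ 1 (mod 7); counting from Monday = 0 gives Tuesday.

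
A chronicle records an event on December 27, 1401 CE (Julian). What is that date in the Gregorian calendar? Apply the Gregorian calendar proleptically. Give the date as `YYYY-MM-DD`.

For dates in this range the Gregorian date is 9 days ahead of the Julian.
27 December 1401 Julian + 9 days → 5 January 1402 Gregorian.

1402-01-05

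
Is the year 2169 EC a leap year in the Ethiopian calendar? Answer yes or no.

no

2169 mod 4 = 1; in the Ethiopian calendar a year is leap when year mod 4 = 3, so it is a common year.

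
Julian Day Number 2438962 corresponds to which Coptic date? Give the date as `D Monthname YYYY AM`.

13 Epip 1681 AM

JDN 2438962 is 20 July 1965 in the Gregorian calendar.
In the Coptic calendar that day is 13 Epip 1681 AM.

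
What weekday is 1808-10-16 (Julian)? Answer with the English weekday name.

Equivalently 28 October 1808 Gregorian, JDN 2381719.
2381719 ≡ 4 (mod 7); counting from Monday = 0 gives Friday.

Friday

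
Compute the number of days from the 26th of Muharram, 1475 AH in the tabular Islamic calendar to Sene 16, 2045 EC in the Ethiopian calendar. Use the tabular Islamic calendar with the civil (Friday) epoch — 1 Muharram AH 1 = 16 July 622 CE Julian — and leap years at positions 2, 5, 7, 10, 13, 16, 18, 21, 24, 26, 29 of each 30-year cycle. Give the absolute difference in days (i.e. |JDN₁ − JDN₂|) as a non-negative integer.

276

JDN of the first date = 2470801.
JDN of the second date = 2471077.
|2471077 − 2470801| = 276.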